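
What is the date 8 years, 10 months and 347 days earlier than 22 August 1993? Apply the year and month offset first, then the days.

Going back 8 years, 10 months and 347 days from August 22, 1993: first the month/year part, then the days.
-8 years → 1985; month 8 − 10 = -2, which is month 10 of year 1984 → October 1984.
Day 22 is valid in October, giving October 22, 1984.
Now subtract 347 days from October 22, 1984.
Going back 22 days from October 22, 1984 reaches the end of the previous month; 347 − 22 = 325 left.
September 1984 has 30 days: 325 − 30 = 295 left.
August 1984 has 31 days: 295 − 31 = 264 left.
July 1984 has 31 days: 264 − 31 = 233 left.
June 1984 has 30 days: 233 − 30 = 203 left.
May 1984 has 31 days: 203 − 31 = 172 left.
April 1984 has 30 days: 172 − 30 = 142 left.
March 1984 has 31 days: 142 − 31 = 111 left.
February 1984 has 29 days (1984 is a leap year): 111 − 29 = 82 left.
January 1984 has 31 days: 82 − 31 = 51 left.
December 1983 has 31 days: 51 − 31 = 20 left.
November 1983 has 30 days; 30 − 20 = 10 → November 10, 1983.

November 10, 1983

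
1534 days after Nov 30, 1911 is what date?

February 11, 1916

Advancing 1534 days from November 30, 1911.
November has 30 days, so 30 − 30 = 0 days remain after November 30, 1911; 1534 − 0 = 1534 left.
December 1911 has 31 days: 1534 − 31 = 1503 left.
January 1912 has 31 days: 1503 − 31 = 1472 left.
February 1912 has 29 days (1912 is a leap year): 1472 − 29 = 1443 left.
March 1912 has 31 days: 1443 − 31 = 1412 left.
April 1912 has 30 days: 1412 − 30 = 1382 left.
May 1912 has 31 days: 1382 − 31 = 1351 left.
June 1912 has 30 days: 1351 − 30 = 1321 left.
July 1912 has 31 days: 1321 − 31 = 1290 left.
August 1912 has 31 days: 1290 − 31 = 1259 left.
September 1912 has 30 days: 1259 − 30 = 1229 left.
October 1912 has 31 days: 1229 − 31 = 1198 left.
November 1912 has 30 days: 1198 − 30 = 1168 left.
December 1912 has 31 days: 1168 − 31 = 1137 left.
January 1913 has 31 days: 1137 − 31 = 1106 left.
February 1913 has 28 days (1913 is not a leap year): 1106 − 28 = 1078 left.
March 1913 has 31 days: 1078 − 31 = 1047 left.
April 1913 has 30 days: 1047 − 30 = 1017 left.
May 1913 has 31 days: 1017 − 31 = 986 left.
June 1913 has 30 days: 986 − 30 = 956 left.
July 1913 has 31 days: 956 − 31 = 925 left.
August 1913 has 31 days: 925 − 31 = 894 left.
September 1913 has 30 days: 894 − 30 = 864 left.
October 1913 has 31 days: 864 − 31 = 833 left.
November 1913 has 30 days: 833 − 30 = 803 left.
December 1913 has 31 days: 803 − 31 = 772 left.
January 1914 has 31 days: 772 − 31 = 741 left.
February 1914 has 28 days (1914 is not a leap year): 741 − 28 = 713 left.
March 1914 has 31 days: 713 − 31 = 682 left.
April 1914 has 30 days: 682 − 30 = 652 left.
May 1914 has 31 days: 652 − 31 = 621 left.
June 1914 has 30 days: 621 − 30 = 591 left.
July 1914 has 31 days: 591 − 31 = 560 left.
August 1914 has 31 days: 560 − 31 = 529 left.
September 1914 has 30 days: 529 − 30 = 499 left.
October 1914 has 31 days: 499 − 31 = 468 left.
November 1914 has 30 days: 468 − 30 = 438 left.
December 1914 has 31 days: 438 − 31 = 407 left.
January 1915 has 31 days: 407 − 31 = 376 left.
February 1915 has 28 days (1915 is not a leap year): 376 − 28 = 348 left.
March 1915 has 31 days: 348 − 31 = 317 left.
April 1915 has 30 days: 317 − 30 = 287 left.
May 1915 has 31 days: 287 − 31 = 256 left.
June 1915 has 30 days: 256 − 30 = 226 left.
July 1915 has 31 days: 226 − 31 = 195 left.
August 1915 has 31 days: 195 − 31 = 164 left.
September 1915 has 30 days: 164 − 30 = 134 left.
October 1915 has 31 days: 134 − 31 = 103 left.
November 1915 has 30 days: 103 − 30 = 73 left.
December 1915 has 31 days: 73 − 31 = 42 left.
January 1916 has 31 days: 42 − 31 = 11 left.
11 days into February 1916 → February 11, 1916.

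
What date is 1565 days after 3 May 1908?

August 15, 1912

Advancing 1565 days from May 3, 1908.
May has 31 days, so 31 − 3 = 28 days remain after May 3, 1908; 1565 − 28 = 1537 left.
June 1908 has 30 days: 1537 − 30 = 1507 left.
July 1908 has 31 days: 1507 − 31 = 1476 left.
August 1908 has 31 days: 1476 − 31 = 1445 left.
September 1908 has 30 days: 1445 − 30 = 1415 left.
October 1908 has 31 days: 1415 − 31 = 1384 left.
November 1908 has 30 days: 1384 − 30 = 1354 left.
December 1908 has 31 days: 1354 − 31 = 1323 left.
January 1909 has 31 days: 1323 − 31 = 1292 left.
February 1909 has 28 days (1909 is not a leap year): 1292 − 28 = 1264 left.
March 1909 has 31 days: 1264 − 31 = 1233 left.
April 1909 has 30 days: 1233 − 30 = 1203 left.
May 1909 has 31 days: 1203 − 31 = 1172 left.
June 1909 has 30 days: 1172 − 30 = 1142 left.
July 1909 has 31 days: 1142 − 31 = 1111 left.
August 1909 has 31 days: 1111 − 31 = 1080 left.
September 1909 has 30 days: 1080 − 30 = 1050 left.
October 1909 has 31 days: 1050 − 31 = 1019 left.
November 1909 has 30 days: 1019 − 30 = 989 left.
December 1909 has 31 days: 989 − 31 = 958 left.
January 1910 has 31 days: 958 − 31 = 927 left.
February 1910 has 28 days (1910 is not a leap year): 927 − 28 = 899 left.
March 1910 has 31 days: 899 − 31 = 868 left.
April 1910 has 30 days: 868 − 30 = 838 left.
May 1910 has 31 days: 838 − 31 = 807 left.
June 1910 has 30 days: 807 − 30 = 777 left.
July 1910 has 31 days: 777 − 31 = 746 left.
August 1910 has 31 days: 746 − 31 = 715 left.
September 1910 has 30 days: 715 − 30 = 685 left.
October 1910 has 31 days: 685 − 31 = 654 left.
November 1910 has 30 days: 654 − 30 = 624 left.
December 1910 has 31 days: 624 − 31 = 593 left.
January 1911 has 31 days: 593 − 31 = 562 left.
February 1911 has 28 days (1911 is not a leap year): 562 − 28 = 534 left.
March 1911 has 31 days: 534 − 31 = 503 left.
April 1911 has 30 days: 503 − 30 = 473 left.
May 1911 has 31 days: 473 − 31 = 442 left.
June 1911 has 30 days: 442 − 30 = 412 left.
July 1911 has 31 days: 412 − 31 = 381 left.
August 1911 has 31 days: 381 − 31 = 350 left.
September 1911 has 30 days: 350 − 30 = 320 left.
October 1911 has 31 days: 320 − 31 = 289 left.
November 1911 has 30 days: 289 − 30 = 259 left.
December 1911 has 31 days: 259 − 31 = 228 left.
January 1912 has 31 days: 228 − 31 = 197 left.
February 1912 has 29 days (1912 is a leap year): 197 − 29 = 168 left.
March 1912 has 31 days: 168 − 31 = 137 left.
April 1912 has 30 days: 137 − 30 = 107 left.
May 1912 has 31 days: 107 − 31 = 76 left.
June 1912 has 30 days: 76 − 30 = 46 left.
July 1912 has 31 days: 46 − 31 = 15 left.
15 days into August 1912 → August 15, 1912.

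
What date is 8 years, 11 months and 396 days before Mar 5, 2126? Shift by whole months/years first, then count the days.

Counting back 8 years, 11 months and 396 days from March 5, 2126: first the month/year part, then the days.
-8 years → 2118; month 3 − 11 = -8, which is month 4 of year 2117 → April 2117.
Day 5 is valid in April, giving April 5, 2117.
Now subtract 396 days from April 5, 2117.
Going back 5 days from April 5, 2117 reaches the end of the previous month; 396 − 5 = 391 left.
March 2117 has 31 days: 391 − 31 = 360 left.
February 2117 has 28 days (2117 is not a leap year): 360 − 28 = 332 left.
January 2117 has 31 days: 332 − 31 = 301 left.
December 2116 has 31 days: 301 − 31 = 270 left.
November 2116 has 30 days: 270 − 30 = 240 left.
October 2116 has 31 days: 240 − 31 = 209 left.
September 2116 has 30 days: 209 − 30 = 179 left.
August 2116 has 31 days: 179 − 31 = 148 left.
July 2116 has 31 days: 148 − 31 = 117 left.
June 2116 has 30 days: 117 − 30 = 87 left.
May 2116 has 31 days: 87 − 31 = 56 left.
April 2116 has 30 days: 56 − 30 = 26 left.
March 2116 has 31 days; 31 − 26 = 5 → March 5, 2116.

March 5, 2116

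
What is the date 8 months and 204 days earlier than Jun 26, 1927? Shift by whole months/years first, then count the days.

April 5, 1926

Going back 8 months and 204 days from June 26, 1927: first the month/year part, then the days.
month 6 − 8 = -2, which is month 10 of year 1926 → October 1926.
Day 26 is valid in October, giving October 26, 1926.
Now subtract 204 days from October 26, 1926.
Going back 26 days from October 26, 1926 reaches the end of the previous month; 204 − 26 = 178 left.
September 1926 has 30 days: 178 − 30 = 148 left.
August 1926 has 31 days: 148 − 31 = 117 left.
July 1926 has 31 days: 117 − 31 = 86 left.
June 1926 has 30 days: 86 − 30 = 56 left.
May 1926 has 31 days: 56 − 31 = 25 left.
April 1926 has 30 days; 30 − 25 = 5 → April 5, 1926.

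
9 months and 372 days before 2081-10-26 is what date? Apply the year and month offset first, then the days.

Counting back 9 months and 372 days from October 26, 2081: first the month/year part, then the days.
month 10 − 9 = 1 → January 2081.
Day 26 is valid in January, giving January 26, 2081.
Now subtract 372 days from January 26, 2081.
Going back 26 days from January 26, 2081 reaches the end of the previous month; 372 − 26 = 346 left.
December 2080 has 31 days: 346 − 31 = 315 left.
November 2080 has 30 days: 315 − 30 = 285 left.
October 2080 has 31 days: 285 − 31 = 254 left.
September 2080 has 30 days: 254 − 30 = 224 left.
August 2080 has 31 days: 224 − 31 = 193 left.
July 2080 has 31 days: 193 − 31 = 162 left.
June 2080 has 30 days: 162 − 30 = 132 left.
May 2080 has 31 days: 132 − 31 = 101 left.
April 2080 has 30 days: 101 − 30 = 71 left.
March 2080 has 31 days: 71 − 31 = 40 left.
February 2080 has 29 days (2080 is a leap year): 40 − 29 = 11 left.
January 2080 has 31 days; 31 − 11 = 20 → January 20, 2080.

January 20, 2080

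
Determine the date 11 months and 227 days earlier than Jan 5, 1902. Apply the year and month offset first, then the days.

Going back 11 months and 227 days from January 5, 1902: first the month/year part, then the days.
month 1 − 11 = -10, which is month 2 of year 1901 → February 1901.
Day 5 is valid in February, giving February 5, 1901.
Now subtract 227 days from February 5, 1901.
Going back 5 days from February 5, 1901 reaches the end of the previous month; 227 − 5 = 222 left.
January 1901 has 31 days: 222 − 31 = 191 left.
December 1900 has 31 days: 191 − 31 = 160 left.
November 1900 has 30 days: 160 − 30 = 130 left.
October 1900 has 31 days: 130 − 31 = 99 left.
September 1900 has 30 days: 99 − 30 = 69 left.
August 1900 has 31 days: 69 − 31 = 38 left.
July 1900 has 31 days: 38 − 31 = 7 left.
June 1900 has 30 days; 30 − 7 = 23 → June 23, 1900.

June 23, 1900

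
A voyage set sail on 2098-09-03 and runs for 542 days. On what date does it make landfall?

Advancing 542 days from September 3, 2098.
September has 30 days, so 30 − 3 = 27 days remain after September 3, 2098; 542 − 27 = 515 left.
October 2098 has 31 days: 515 − 31 = 484 left.
November 2098 has 30 days: 484 − 30 = 454 left.
December 2098 has 31 days: 454 − 31 = 423 left.
January 2099 has 31 days: 423 − 31 = 392 left.
February 2099 has 28 days (2099 is not a leap year): 392 − 28 = 364 left.
March 2099 has 31 days: 364 − 31 = 333 left.
April 2099 has 30 days: 333 − 30 = 303 left.
May 2099 has 31 days: 303 − 31 = 272 left.
June 2099 has 30 days: 272 − 30 = 242 left.
July 2099 has 31 days: 242 − 31 = 211 left.
August 2099 has 31 days: 211 − 31 = 180 left.
September 2099 has 30 days: 180 − 30 = 150 left.
October 2099 has 31 days: 150 − 31 = 119 left.
November 2099 has 30 days: 119 − 30 = 89 left.
December 2099 has 31 days: 89 − 31 = 58 left.
January 2100 has 31 days: 58 − 31 = 27 left.
27 days into February 2100 → February 27, 2100.

February 27, 2100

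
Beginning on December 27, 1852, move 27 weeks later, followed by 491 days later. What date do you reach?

November 7, 1854

Advancing 27 weeks (= 189 days) from December 27, 1852:
December has 31 days, so 31 − 27 = 4 days remain after December 27, 1852; 189 − 4 = 185 left.
January 1853 has 31 days: 185 − 31 = 154 left.
February 1853 has 28 days (1853 is not a leap year): 154 − 28 = 126 left.
March 1853 has 31 days: 126 − 31 = 95 left.
April 1853 has 30 days: 95 − 30 = 65 left.
May 1853 has 31 days: 65 − 31 = 34 left.
June 1853 has 30 days: 34 − 30 = 4 left.
4 days into July 1853 → July 4, 1853.
Adding 491 days from July 4, 1853:
July has 31 days, so 31 − 4 = 27 days remain after July 4, 1853; 491 − 27 = 464 left.
August 1853 has 31 days: 464 − 31 = 433 left.
September 1853 has 30 days: 433 − 30 = 403 left.
October 1853 has 31 days: 403 − 31 = 372 left.
November 1853 has 30 days: 372 − 30 = 342 left.
December 1853 has 31 days: 342 − 31 = 311 left.
January 1854 has 31 days: 311 − 31 = 280 left.
February 1854 has 28 days (1854 is not a leap year): 280 − 28 = 252 left.
March 1854 has 31 days: 252 − 31 = 221 left.
April 1854 has 30 days: 221 − 30 = 191 left.
May 1854 has 31 days: 191 − 31 = 160 left.
June 1854 has 30 days: 160 − 30 = 130 left.
July 1854 has 31 days: 130 − 31 = 99 left.
August 1854 has 31 days: 99 − 31 = 68 left.
September 1854 has 30 days: 68 − 30 = 38 left.
October 1854 has 31 days: 38 − 31 = 7 left.
7 days into November 1854 → November 7, 1854.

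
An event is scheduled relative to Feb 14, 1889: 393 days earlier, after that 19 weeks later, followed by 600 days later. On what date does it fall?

January 20, 1890

Counting back 393 days from February 14, 1889:
Going back 14 days from February 14, 1889 reaches the end of the previous month; 393 − 14 = 379 left.
January 1889 has 31 days: 379 − 31 = 348 left.
December 1888 has 31 days: 348 − 31 = 317 left.
November 1888 has 30 days: 317 − 30 = 287 left.
October 1888 has 31 days: 287 − 31 = 256 left.
September 1888 has 30 days: 256 − 30 = 226 left.
August 1888 has 31 days: 226 − 31 = 195 left.
July 1888 has 31 days: 195 − 31 = 164 left.
June 1888 has 30 days: 164 − 30 = 134 left.
May 1888 has 31 days: 134 − 31 = 103 left.
April 1888 has 30 days: 103 − 30 = 73 left.
March 1888 has 31 days: 73 − 31 = 42 left.
February 1888 has 29 days (1888 is a leap year): 42 − 29 = 13 left.
January 1888 has 31 days; 31 − 13 = 18 → January 18, 1888.
Adding 19 weeks (= 133 days) from January 18, 1888:
January has 31 days, so 31 − 18 = 13 days remain after January 18, 1888; 133 − 13 = 120 left.
February 1888 has 29 days (1888 is a leap year): 120 − 29 = 91 left.
March 1888 has 31 days: 91 − 31 = 60 left.
April 1888 has 30 days: 60 − 30 = 30 left.
30 days into May 1888 → May 30, 1888.
Advancing 600 days from May 30, 1888:
May has 31 days, so 31 − 30 = 1 day remains after May 30, 1888; 600 − 1 = 599 left.
June 1888 has 30 days: 599 − 30 = 569 left.
July 1888 has 31 days: 569 − 31 = 538 left.
August 1888 has 31 days: 538 − 31 = 507 left.
September 1888 has 30 days: 507 − 30 = 477 left.
October 1888 has 31 days: 477 − 31 = 446 left.
November 1888 has 30 days: 446 − 30 = 416 left.
December 1888 has 31 days: 416 − 31 = 385 left.
January 1889 has 31 days: 385 − 31 = 354 left.
February 1889 has 28 days (1889 is not a leap year): 354 − 28 = 326 left.
March 1889 has 31 days: 326 − 31 = 295 left.
April 1889 has 30 days: 295 − 30 = 265 left.
May 1889 has 31 days: 265 − 31 = 234 left.
June 1889 has 30 days: 234 − 30 = 204 left.
July 1889 has 31 days: 204 − 31 = 173 left.
August 1889 has 31 days: 173 − 31 = 142 left.
September 1889 has 30 days: 142 − 30 = 112 left.
October 1889 has 31 days: 112 − 31 = 81 left.
November 1889 has 30 days: 81 − 30 = 51 left.
December 1889 has 31 days: 51 − 31 = 20 left.
20 days into January 1890 → January 20, 1890.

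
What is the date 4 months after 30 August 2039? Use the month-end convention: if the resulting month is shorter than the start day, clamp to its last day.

Adding 4 months from August 30, 2039.
month 8 + 4 = 12 → December 2039.
Day 30 is valid in December, giving December 30, 2039.

December 30, 2039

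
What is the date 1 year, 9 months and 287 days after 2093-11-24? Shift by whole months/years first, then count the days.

Advancing 1 year, 9 months and 287 days from November 24, 2093: first the month/year part, then the days.
+1 year → 2094; month 11 + 9 = 20, which is month 8 of year 2095 → August 2095.
Day 24 is valid in August, giving August 24, 2095.
Now add 287 days from August 24, 2095.
August has 31 days, so 31 − 24 = 7 days remain after August 24, 2095; 287 − 7 = 280 left.
September 2095 has 30 days: 280 − 30 = 250 left.
October 2095 has 31 days: 250 − 31 = 219 left.
November 2095 has 30 days: 219 − 30 = 189 left.
December 2095 has 31 days: 189 − 31 = 158 left.
January 2096 has 31 days: 158 − 31 = 127 left.
February 2096 has 29 days (2096 is a leap year): 127 − 29 = 98 left.
March 2096 has 31 days: 98 − 31 = 67 left.
April 2096 has 30 days: 67 − 30 = 37 left.
May 2096 has 31 days: 37 − 31 = 6 left.
6 days into June 2096 → June 6, 2096.

June 6, 2096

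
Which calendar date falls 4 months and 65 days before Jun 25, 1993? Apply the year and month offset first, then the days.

Counting back 4 months and 65 days from June 25, 1993: first the month/year part, then the days.
month 6 − 4 = 2 → February 1993.
Day 25 is valid in February, giving February 25, 1993.
Now subtract 65 days from February 25, 1993.
Going back 25 days from February 25, 1993 reaches the end of the previous month; 65 − 25 = 40 left.
January 1993 has 31 days: 40 − 31 = 9 left.
December 1992 has 31 days; 31 − 9 = 22 → December 22, 1992.

December 22, 1992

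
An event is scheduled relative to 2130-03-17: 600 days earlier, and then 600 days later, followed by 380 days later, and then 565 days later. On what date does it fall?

Going back 600 days from March 17, 2130:
Going back 17 days from March 17, 2130 reaches the end of the previous month; 600 − 17 = 583 left.
February 2130 has 28 days (2130 is not a leap year): 583 − 28 = 555 left.
January 2130 has 31 days: 555 − 31 = 524 left.
December 2129 has 31 days: 524 − 31 = 493 left.
November 2129 has 30 days: 493 − 30 = 463 left.
October 2129 has 31 days: 463 − 31 = 432 left.
September 2129 has 30 days: 432 − 30 = 402 left.
August 2129 has 31 days: 402 − 31 = 371 left.
July 2129 has 31 days: 371 − 31 = 340 left.
June 2129 has 30 days: 340 − 30 = 310 left.
May 2129 has 31 days: 310 − 31 = 279 left.
April 2129 has 30 days: 279 − 30 = 249 left.
March 2129 has 31 days: 249 − 31 = 218 left.
February 2129 has 28 days (2129 is not a leap year): 218 − 28 = 190 left.
January 2129 has 31 days: 190 − 31 = 159 left.
December 2128 has 31 days: 159 − 31 = 128 left.
November 2128 has 30 days: 128 − 30 = 98 left.
October 2128 has 31 days: 98 − 31 = 67 left.
September 2128 has 30 days: 67 − 30 = 37 left.
August 2128 has 31 days: 37 − 31 = 6 left.
July 2128 has 31 days; 31 − 6 = 25 → July 25, 2128.
Counting forward 600 days from July 25, 2128:
July has 31 days, so 31 − 25 = 6 days remain after July 25, 2128; 600 − 6 = 594 left.
August 2128 has 31 days: 594 − 31 = 563 left.
September 2128 has 30 days: 563 − 30 = 533 left.
October 2128 has 31 days: 533 − 31 = 502 left.
November 2128 has 30 days: 502 − 30 = 472 left.
December 2128 has 31 days: 472 − 31 = 441 left.
January 2129 has 31 days: 441 − 31 = 410 left.
February 2129 has 28 days (2129 is not a leap year): 410 − 28 = 382 left.
March 2129 has 31 days: 382 − 31 = 351 left.
April 2129 has 30 days: 351 − 30 = 321 left.
May 2129 has 31 days: 321 − 31 = 290 left.
June 2129 has 30 days: 290 − 30 = 260 left.
July 2129 has 31 days: 260 − 31 = 229 left.
August 2129 has 31 days: 229 − 31 = 198 left.
September 2129 has 30 days: 198 − 30 = 168 left.
October 2129 has 31 days: 168 − 31 = 137 left.
November 2129 has 30 days: 137 − 30 = 107 left.
December 2129 has 31 days: 107 − 31 = 76 left.
January 2130 has 31 days: 76 − 31 = 45 left.
February 2130 has 28 days (2130 is not a leap year): 45 − 28 = 17 left.
17 days into March 2130 → March 17, 2130.
Adding 380 days from March 17, 2130:
March has 31 days, so 31 − 17 = 14 days remain after March 17, 2130; 380 − 14 = 366 left.
April 2130 has 30 days: 366 − 30 = 336 left.
May 2130 has 31 days: 336 − 31 = 305 left.
June 2130 has 30 days: 305 − 30 = 275 left.
July 2130 has 31 days: 275 − 31 = 244 left.
August 2130 has 31 days: 244 − 31 = 213 left.
September 2130 has 30 days: 213 − 30 = 183 left.
October 2130 has 31 days: 183 − 31 = 152 left.
November 2130 has 30 days: 152 − 30 = 122 left.
December 2130 has 31 days: 122 − 31 = 91 left.
January 2131 has 31 days: 91 − 31 = 60 left.
February 2131 has 28 days (2131 is not a leap year): 60 − 28 = 32 left.
March 2131 has 31 days: 32 − 31 = 1 left.
1 day into April 2131 → April 1, 2131.
Adding 565 days from April 1, 2131:
April has 30 days, so 30 − 1 = 29 days remain after April 1, 2131; 565 − 29 = 536 left.
May 2131 has 31 days: 536 − 31 = 505 left.
June 2131 has 30 days: 505 − 30 = 475 left.
July 2131 has 31 days: 475 − 31 = 444 left.
August 2131 has 31 days: 444 − 31 = 413 left.
September 2131 has 30 days: 413 − 30 = 383 left.
October 2131 has 31 days: 383 − 31 = 352 left.
November 2131 has 30 days: 352 − 30 = 322 left.
December 2131 has 31 days: 322 − 31 = 291 left.
January 2132 has 31 days: 291 − 31 = 260 left.
February 2132 has 29 days (2132 is a leap year): 260 − 29 = 231 left.
March 2132 has 31 days: 231 − 31 = 200 left.
April 2132 has 30 days: 200 − 30 = 170 left.
May 2132 has 31 days: 170 − 31 = 139 left.
June 2132 has 30 days: 139 − 30 = 109 left.
July 2132 has 31 days: 109 − 31 = 78 left.
August 2132 has 31 days: 78 − 31 = 47 left.
September 2132 has 30 days: 47 − 30 = 17 left.
17 days into October 2132 → October 17, 2132.

October 17, 2132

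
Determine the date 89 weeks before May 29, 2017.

Counting back 89 weeks = 623 days from May 29, 2017.
Going back 29 days from May 29, 2017 reaches the end of the previous month; 623 − 29 = 594 left.
April 2017 has 30 days: 594 − 30 = 564 left.
March 2017 has 31 days: 564 − 31 = 533 left.
February 2017 has 28 days (2017 is not a leap year): 533 − 28 = 505 left.
January 2017 has 31 days: 505 − 31 = 474 left.
December 2016 has 31 days: 474 − 31 = 443 left.
November 2016 has 30 days: 443 − 30 = 413 left.
October 2016 has 31 days: 413 − 31 = 382 left.
September 2016 has 30 days: 382 − 30 = 352 left.
August 2016 has 31 days: 352 − 31 = 321 left.
July 2016 has 31 days: 321 − 31 = 290 left.
June 2016 has 30 days: 290 − 30 = 260 left.
May 2016 has 31 days: 260 − 31 = 229 left.
April 2016 has 30 days: 229 − 30 = 199 left.
March 2016 has 31 days: 199 − 31 = 168 left.
February 2016 has 29 days (2016 is a leap year): 168 − 29 = 139 left.
January 2016 has 31 days: 139 − 31 = 108 left.
December 2015 has 31 days: 108 − 31 = 77 left.
November 2015 has 30 days: 77 − 30 = 47 left.
October 2015 has 31 days: 47 − 31 = 16 left.
September 2015 has 30 days; 30 − 16 = 14 → September 14, 2015.

September 14, 2015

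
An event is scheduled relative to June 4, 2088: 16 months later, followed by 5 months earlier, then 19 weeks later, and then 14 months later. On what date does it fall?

November 14, 2090

Advancing 16 months from June 4, 2088:
month 6 + 16 = 22, which is month 10 of year 2089 → October 2089.
Day 4 is valid in October, giving October 4, 2089.
Going back 5 months from October 4, 2089:
month 10 − 5 = 5 → May 2089.
Day 4 is valid in May, giving May 4, 2089.
Adding 19 weeks (= 133 days) from May 4, 2089:
May has 31 days, so 31 − 4 = 27 days remain after May 4, 2089; 133 − 27 = 106 left.
June 2089 has 30 days: 106 − 30 = 76 left.
July 2089 has 31 days: 76 − 31 = 45 left.
August 2089 has 31 days: 45 − 31 = 14 left.
14 days into September 2089 → September 14, 2089.
Advancing 14 months from September 14, 2089:
month 9 + 14 = 23, which is month 11 of year 2090 → November 2090.
Day 14 is valid in November, giving November 14, 2090.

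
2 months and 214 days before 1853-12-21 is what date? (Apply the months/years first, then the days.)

March 21, 1853

Counting back 2 months and 214 days from December 21, 1853: first the month/year part, then the days.
month 12 − 2 = 10 → October 1853.
Day 21 is valid in October, giving October 21, 1853.
Now subtract 214 days from October 21, 1853.
Going back 21 days from October 21, 1853 reaches the end of the previous month; 214 − 21 = 193 left.
September 1853 has 30 days: 193 − 30 = 163 left.
August 1853 has 31 days: 163 − 31 = 132 left.
July 1853 has 31 days: 132 − 31 = 101 left.
June 1853 has 30 days: 101 − 30 = 71 left.
May 1853 has 31 days: 71 − 31 = 40 left.
April 1853 has 30 days: 40 − 30 = 10 left.
March 1853 has 31 days; 31 − 10 = 21 → March 21, 1853.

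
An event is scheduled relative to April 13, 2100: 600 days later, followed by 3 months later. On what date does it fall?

Advancing 600 days from April 13, 2100:
April has 30 days, so 30 − 13 = 17 days remain after April 13, 2100; 600 − 17 = 583 left.
May 2100 has 31 days: 583 − 31 = 552 left.
June 2100 has 30 days: 552 − 30 = 522 left.
July 2100 has 31 days: 522 − 31 = 491 left.
August 2100 has 31 days: 491 − 31 = 460 left.
September 2100 has 30 days: 460 − 30 = 430 left.
October 2100 has 31 days: 430 − 31 = 399 left.
November 2100 has 30 days: 399 − 30 = 369 left.
December 2100 has 31 days: 369 − 31 = 338 left.
January 2101 has 31 days: 338 − 31 = 307 left.
February 2101 has 28 days (2101 is not a leap year): 307 − 28 = 279 left.
March 2101 has 31 days: 279 − 31 = 248 left.
April 2101 has 30 days: 248 − 30 = 218 left.
May 2101 has 31 days: 218 − 31 = 187 left.
June 2101 has 30 days: 187 − 30 = 157 left.
July 2101 has 31 days: 157 − 31 = 126 left.
August 2101 has 31 days: 126 − 31 = 95 left.
September 2101 has 30 days: 95 − 30 = 65 left.
October 2101 has 31 days: 65 − 31 = 34 left.
November 2101 has 30 days: 34 − 30 = 4 left.
4 days into December 2101 → December 4, 2101.
Advancing 3 months from December 4, 2101:
month 12 + 3 = 15, which is month 3 of year 2102 → March 2102.
Day 4 is valid in March, giving March 4, 2102.

March 4, 2102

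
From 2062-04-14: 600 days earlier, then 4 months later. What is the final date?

December 22, 2060

Going back 600 days from April 14, 2062:
Going back 14 days from April 14, 2062 reaches the end of the previous month; 600 − 14 = 586 left.
March 2062 has 31 days: 586 − 31 = 555 left.
February 2062 has 28 days (2062 is not a leap year): 555 − 28 = 527 left.
January 2062 has 31 days: 527 − 31 = 496 left.
December 2061 has 31 days: 496 − 31 = 465 left.
November 2061 has 30 days: 465 − 30 = 435 left.
October 2061 has 31 days: 435 − 31 = 404 left.
September 2061 has 30 days: 404 − 30 = 374 left.
August 2061 has 31 days: 374 − 31 = 343 left.
July 2061 has 31 days: 343 − 31 = 312 left.
June 2061 has 30 days: 312 − 30 = 282 left.
May 2061 has 31 days: 282 − 31 = 251 left.
April 2061 has 30 days: 251 − 30 = 221 left.
March 2061 has 31 days: 221 − 31 = 190 left.
February 2061 has 28 days (2061 is not a leap year): 190 − 28 = 162 left.
January 2061 has 31 days: 162 − 31 = 131 left.
December 2060 has 31 days: 131 − 31 = 100 left.
November 2060 has 30 days: 100 − 30 = 70 left.
October 2060 has 31 days: 70 − 31 = 39 left.
September 2060 has 30 days: 39 − 30 = 9 left.
August 2060 has 31 days; 31 − 9 = 22 → August 22, 2060.
Advancing 4 months from August 22, 2060:
month 8 + 4 = 12 → December 2060.
Day 22 is valid in December, giving December 22, 2060.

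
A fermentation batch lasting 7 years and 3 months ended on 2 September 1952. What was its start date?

June 2, 1945

Subtracting 7 years and 3 months from September 2, 1952.
-7 years → 1945; month 9 − 3 = 6 → June 1945.
Day 2 is valid in June, giving June 2, 1945.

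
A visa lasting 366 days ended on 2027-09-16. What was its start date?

September 15, 2026

Going back 366 days from September 16, 2027.
Going back 16 days from September 16, 2027 reaches the end of the previous month; 366 − 16 = 350 left.
August 2027 has 31 days: 350 − 31 = 319 left.
July 2027 has 31 days: 319 − 31 = 288 left.
June 2027 has 30 days: 288 − 30 = 258 left.
May 2027 has 31 days: 258 − 31 = 227 left.
April 2027 has 30 days: 227 − 30 = 197 left.
March 2027 has 31 days: 197 − 31 = 166 left.
February 2027 has 28 days (2027 is not a leap year): 166 − 28 = 138 left.
January 2027 has 31 days: 138 − 31 = 107 left.
December 2026 has 31 days: 107 − 31 = 76 left.
November 2026 has 30 days: 76 − 30 = 46 left.
October 2026 has 31 days: 46 − 31 = 15 left.
September 2026 has 30 days; 30 − 15 = 15 → September 15, 2026.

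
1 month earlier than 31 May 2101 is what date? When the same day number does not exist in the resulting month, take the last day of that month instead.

April 30, 2101

Going back 1 month from May 31, 2101.
month 5 − 1 = 4 → April 2101.
April 2101 has only 30 days and the start was day 31, so the date clamps to April 30, 2101.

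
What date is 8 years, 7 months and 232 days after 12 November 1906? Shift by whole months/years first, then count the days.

Advancing 8 years, 7 months and 232 days from November 12, 1906: first the month/year part, then the days.
+8 years → 1914; month 11 + 7 = 18, which is month 6 of year 1915 → June 1915.
Day 12 is valid in June, giving June 12, 1915.
Now add 232 days from June 12, 1915.
June has 30 days, so 30 − 12 = 18 days remain after June 12, 1915; 232 − 18 = 214 left.
July 1915 has 31 days: 214 − 31 = 183 left.
August 1915 has 31 days: 183 − 31 = 152 left.
September 1915 has 30 days: 152 − 30 = 122 left.
October 1915 has 31 days: 122 − 31 = 91 left.
November 1915 has 30 days: 91 − 30 = 61 left.
December 1915 has 31 days: 61 − 31 = 30 left.
30 days into January 1916 → January 30, 1916.

January 30, 1916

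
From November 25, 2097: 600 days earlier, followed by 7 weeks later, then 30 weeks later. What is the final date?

Going back 600 days from November 25, 2097:
Going back 25 days from November 25, 2097 reaches the end of the previous month; 600 − 25 = 575 left.
October 2097 has 31 days: 575 − 31 = 544 left.
September 2097 has 30 days: 544 − 30 = 514 left.
August 2097 has 31 days: 514 − 31 = 483 left.
July 2097 has 31 days: 483 − 31 = 452 left.
June 2097 has 30 days: 452 − 30 = 422 left.
May 2097 has 31 days: 422 − 31 = 391 left.
April 2097 has 30 days: 391 − 30 = 361 left.
March 2097 has 31 days: 361 − 31 = 330 left.
February 2097 has 28 days (2097 is not a leap year): 330 − 28 = 302 left.
January 2097 has 31 days: 302 − 31 = 271 left.
December 2096 has 31 days: 271 − 31 = 240 left.
November 2096 has 30 days: 240 − 30 = 210 left.
October 2096 has 31 days: 210 − 31 = 179 left.
September 2096 has 30 days: 179 − 30 = 149 left.
August 2096 has 31 days: 149 − 31 = 118 left.
July 2096 has 31 days: 118 − 31 = 87 left.
June 2096 has 30 days: 87 − 30 = 57 left.
May 2096 has 31 days: 57 − 31 = 26 left.
April 2096 has 30 days; 30 − 26 = 4 → April 4, 2096.
Counting forward 7 weeks (= 49 days) from April 4, 2096:
April has 30 days, so 30 − 4 = 26 days remain after April 4, 2096; 49 − 26 = 23 left.
23 days into May 2096 → May 23, 2096.
Adding 30 weeks (= 210 days) from May 23, 2096:
May has 31 days, so 31 − 23 = 8 days remain after May 23, 2096; 210 − 8 = 202 left.
June 2096 has 30 days: 202 − 30 = 172 left.
July 2096 has 31 days: 172 − 31 = 141 left.
August 2096 has 31 days: 141 − 31 = 110 left.
September 2096 has 30 days: 110 − 30 = 80 left.
October 2096 has 31 days: 80 − 31 = 49 left.
November 2096 has 30 days: 49 − 30 = 19 left.
19 days into December 2096 → December 19, 2096.

December 19, 2096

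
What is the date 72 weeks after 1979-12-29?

May 16, 1981

Adding 72 weeks = 504 days from December 29, 1979.
December has 31 days, so 31 − 29 = 2 days remain after December 29, 1979; 504 − 2 = 502 left.
January 1980 has 31 days: 502 − 31 = 471 left.
February 1980 has 29 days (1980 is a leap year): 471 − 29 = 442 left.
March 1980 has 31 days: 442 − 31 = 411 left.
April 1980 has 30 days: 411 − 30 = 381 left.
May 1980 has 31 days: 381 − 31 = 350 left.
June 1980 has 30 days: 350 − 30 = 320 left.
July 1980 has 31 days: 320 − 31 = 289 left.
August 1980 has 31 days: 289 − 31 = 258 left.
September 1980 has 30 days: 258 − 30 = 228 left.
October 1980 has 31 days: 228 − 31 = 197 left.
November 1980 has 30 days: 197 − 30 = 167 left.
December 1980 has 31 days: 167 − 31 = 136 left.
January 1981 has 31 days: 136 − 31 = 105 left.
February 1981 has 28 days (1981 is not a leap year): 105 − 28 = 77 left.
March 1981 has 31 days: 77 − 31 = 46 left.
April 1981 has 30 days: 46 − 30 = 16 left.
16 days into May 1981 → May 16, 1981.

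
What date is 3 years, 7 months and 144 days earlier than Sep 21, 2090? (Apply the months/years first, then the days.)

September 30, 2086

Going back 3 years, 7 months and 144 days from September 21, 2090: first the month/year part, then the days.
-3 years → 2087; month 9 − 7 = 2 → February 2087.
Day 21 is valid in February, giving February 21, 2087.
Now subtract 144 days from February 21, 2087.
Going back 21 days from February 21, 2087 reaches the end of the previous month; 144 − 21 = 123 left.
January 2087 has 31 days: 123 − 31 = 92 left.
December 2086 has 31 days: 92 − 31 = 61 left.
November 2086 has 30 days: 61 − 30 = 31 left.
October 2086 has 31 days: 31 − 31 = 0 left.
September 2086 has 30 days; 30 − 0 = 30 → September 30, 2086.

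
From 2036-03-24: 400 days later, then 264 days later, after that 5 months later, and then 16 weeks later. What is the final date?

Advancing 400 days from March 24, 2036:
March has 31 days, so 31 − 24 = 7 days remain after March 24, 2036; 400 − 7 = 393 left.
April 2036 has 30 days: 393 − 30 = 363 left.
May 2036 has 31 days: 363 − 31 = 332 left.
June 2036 has 30 days: 332 − 30 = 302 left.
July 2036 has 31 days: 302 − 31 = 271 left.
August 2036 has 31 days: 271 − 31 = 240 left.
September 2036 has 30 days: 240 − 30 = 210 left.
October 2036 has 31 days: 210 − 31 = 179 left.
November 2036 has 30 days: 179 − 30 = 149 left.
December 2036 has 31 days: 149 − 31 = 118 left.
January 2037 has 31 days: 118 − 31 = 87 left.
February 2037 has 28 days (2037 is not a leap year): 87 − 28 = 59 left.
March 2037 has 31 days: 59 − 31 = 28 left.
28 days into April 2037 → April 28, 2037.
Adding 264 days from April 28, 2037:
April has 30 days, so 30 − 28 = 2 days remain after April 28, 2037; 264 − 2 = 262 left.
May 2037 has 31 days: 262 − 31 = 231 left.
June 2037 has 30 days: 231 − 30 = 201 left.
July 2037 has 31 days: 201 − 31 = 170 left.
August 2037 has 31 days: 170 − 31 = 139 left.
September 2037 has 30 days: 139 − 30 = 109 left.
October 2037 has 31 days: 109 − 31 = 78 left.
November 2037 has 30 days: 78 − 30 = 48 left.
December 2037 has 31 days: 48 − 31 = 17 left.
17 days into January 2038 → January 17, 2038.
Advancing 5 months from January 17, 2038:
month 1 + 5 = 6 → June 2038.
Day 17 is valid in June, giving June 17, 2038.
Advancing 16 weeks (= 112 days) from June 17, 2038:
June has 30 days, so 30 − 17 = 13 days remain after June 17, 2038; 112 − 13 = 99 left.
July 2038 has 31 days: 99 − 31 = 68 left.
August 2038 has 31 days: 68 − 31 = 37 left.
September 2038 has 30 days: 37 − 30 = 7 left.
7 days into October 2038 → October 7, 2038.

October 7, 2038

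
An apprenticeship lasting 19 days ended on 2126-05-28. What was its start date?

Subtracting 19 days from May 28, 2126.
28 − 19 = 9, still in May 2126.

May 9, 2126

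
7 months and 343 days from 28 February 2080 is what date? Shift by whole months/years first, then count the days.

September 6, 2081

Counting forward 7 months and 343 days from February 28, 2080: first the month/year part, then the days.
month 2 + 7 = 9 → September 2080.
Day 28 is valid in September, giving September 28, 2080.
Now add 343 days from September 28, 2080.
September has 30 days, so 30 − 28 = 2 days remain after September 28, 2080; 343 − 2 = 341 left.
October 2080 has 31 days: 341 − 31 = 310 left.
November 2080 has 30 days: 310 − 30 = 280 left.
December 2080 has 31 days: 280 − 31 = 249 left.
January 2081 has 31 days: 249 − 31 = 218 left.
February 2081 has 28 days (2081 is not a leap year): 218 − 28 = 190 left.
March 2081 has 31 days: 190 − 31 = 159 left.
April 2081 has 30 days: 159 − 30 = 129 left.
May 2081 has 31 days: 129 − 31 = 98 left.
June 2081 has 30 days: 98 − 30 = 68 left.
July 2081 has 31 days: 68 − 31 = 37 left.
August 2081 has 31 days: 37 − 31 = 6 left.
6 days into September 2081 → September 6, 2081.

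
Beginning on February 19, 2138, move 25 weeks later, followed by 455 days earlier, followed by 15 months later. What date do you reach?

August 15, 2138

Adding 25 weeks (= 175 days) from February 19, 2138:
February has 28 days, so 28 − 19 = 9 days remain after February 19, 2138; 175 − 9 = 166 left.
March 2138 has 31 days: 166 − 31 = 135 left.
April 2138 has 30 days: 135 − 30 = 105 left.
May 2138 has 31 days: 105 − 31 = 74 left.
June 2138 has 30 days: 74 − 30 = 44 left.
July 2138 has 31 days: 44 − 31 = 13 left.
13 days into August 2138 → August 13, 2138.
Counting back 455 days from August 13, 2138:
Going back 13 days from August 13, 2138 reaches the end of the previous month; 455 − 13 = 442 left.
July 2138 has 31 days: 442 − 31 = 411 left.
June 2138 has 30 days: 411 − 30 = 381 left.
May 2138 has 31 days: 381 − 31 = 350 left.
April 2138 has 30 days: 350 − 30 = 320 left.
March 2138 has 31 days: 320 − 31 = 289 left.
February 2138 has 28 days (2138 is not a leap year): 289 − 28 = 261 left.
January 2138 has 31 days: 261 − 31 = 230 left.
December 2137 has 31 days: 230 − 31 = 199 left.
November 2137 has 30 days: 199 − 30 = 169 left.
October 2137 has 31 days: 169 − 31 = 138 left.
September 2137 has 30 days: 138 − 30 = 108 left.
August 2137 has 31 days: 108 − 31 = 77 left.
July 2137 has 31 days: 77 − 31 = 46 left.
June 2137 has 30 days: 46 − 30 = 16 left.
May 2137 has 31 days; 31 − 16 = 15 → May 15, 2137.
Counting forward 15 months from May 15, 2137:
month 5 + 15 = 20, which is month 8 of year 2138 → August 2138.
Day 15 is valid in August, giving August 15, 2138.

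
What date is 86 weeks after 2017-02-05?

Advancing 86 weeks = 602 days from February 5, 2017.
February has 28 days, so 28 − 5 = 23 days remain after February 5, 2017; 602 − 23 = 579 left.
March 2017 has 31 days: 579 − 31 = 548 left.
April 2017 has 30 days: 548 − 30 = 518 left.
May 2017 has 31 days: 518 − 31 = 487 left.
June 2017 has 30 days: 487 − 30 = 457 left.
July 2017 has 31 days: 457 − 31 = 426 left.
August 2017 has 31 days: 426 − 31 = 395 left.
September 2017 has 30 days: 395 − 30 = 365 left.
October 2017 has 31 days: 365 − 31 = 334 left.
November 2017 has 30 days: 334 − 30 = 304 left.
December 2017 has 31 days: 304 − 31 = 273 left.
January 2018 has 31 days: 273 − 31 = 242 left.
February 2018 has 28 days (2018 is not a leap year): 242 − 28 = 214 left.
March 2018 has 31 days: 214 − 31 = 183 left.
April 2018 has 30 days: 183 − 30 = 153 left.
May 2018 has 31 days: 153 − 31 = 122 left.
June 2018 has 30 days: 122 − 30 = 92 left.
July 2018 has 31 days: 92 − 31 = 61 left.
August 2018 has 31 days: 61 − 31 = 30 left.
30 days into September 2018 → September 30, 2018.

September 30, 2018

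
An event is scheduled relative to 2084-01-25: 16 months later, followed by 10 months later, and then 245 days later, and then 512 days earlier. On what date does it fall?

July 1, 2085

Counting forward 16 months from January 25, 2084:
month 1 + 16 = 17, which is month 5 of year 2085 → May 2085.
Day 25 is valid in May, giving May 25, 2085.
Adding 10 months from May 25, 2085:
month 5 + 10 = 15, which is month 3 of year 2086 → March 2086.
Day 25 is valid in March, giving March 25, 2086.
Adding 245 days from March 25, 2086:
March has 31 days, so 31 − 25 = 6 days remain after March 25, 2086; 245 − 6 = 239 left.
April 2086 has 30 days: 239 − 30 = 209 left.
May 2086 has 31 days: 209 − 31 = 178 left.
June 2086 has 30 days: 178 − 30 = 148 left.
July 2086 has 31 days: 148 − 31 = 117 left.
August 2086 has 31 days: 117 − 31 = 86 left.
September 2086 has 30 days: 86 − 30 = 56 left.
October 2086 has 31 days: 56 − 31 = 25 left.
25 days into November 2086 → November 25, 2086.
Counting back 512 days from November 25, 2086:
Going back 25 days from November 25, 2086 reaches the end of the previous month; 512 − 25 = 487 left.
October 2086 has 31 days: 487 − 31 = 456 left.
September 2086 has 30 days: 456 − 30 = 426 left.
August 2086 has 31 days: 426 − 31 = 395 left.
July 2086 has 31 days: 395 − 31 = 364 left.
June 2086 has 30 days: 364 − 30 = 334 left.
May 2086 has 31 days: 334 − 31 = 303 left.
April 2086 has 30 days: 303 − 30 = 273 left.
March 2086 has 31 days: 273 − 31 = 242 left.
February 2086 has 28 days (2086 is not a leap year): 242 − 28 = 214 left.
January 2086 has 31 days: 214 − 31 = 183 left.
December 2085 has 31 days: 183 − 31 = 152 left.
November 2085 has 30 days: 152 − 30 = 122 left.
October 2085 has 31 days: 122 − 31 = 91 left.
September 2085 has 30 days: 91 − 30 = 61 left.
August 2085 has 31 days: 61 − 31 = 30 left.
July 2085 has 31 days; 31 − 30 = 1 → July 1, 2085.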